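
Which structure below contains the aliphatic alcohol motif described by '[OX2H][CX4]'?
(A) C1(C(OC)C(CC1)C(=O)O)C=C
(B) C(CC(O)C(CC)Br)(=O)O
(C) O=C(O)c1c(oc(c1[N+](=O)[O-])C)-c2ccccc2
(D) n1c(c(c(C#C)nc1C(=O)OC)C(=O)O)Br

[OX2H][CX4] describes a hydroxyl oxygen bound to an sp3 (X4) carbon (an aliphatic alcohol).
(A) has a methoxy ether (-OCH3) but the oxygen has H0 (ether), not H1.
(B) contains a hydroxyl group (-OH), which satisfies every atom and bond constraint.
(C) has a carboxylic acid group (-C(=O)OH) but the -OH is on a CX3 carbonyl carbon, not a CX4 carbon.
(D) has a carboxylic acid group (-C(=O)OH) but the -OH is on a CX3 carbonyl carbon, not a CX4 carbon.
So the answer is (B).

B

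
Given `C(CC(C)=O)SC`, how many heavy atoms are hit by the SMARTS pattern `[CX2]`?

0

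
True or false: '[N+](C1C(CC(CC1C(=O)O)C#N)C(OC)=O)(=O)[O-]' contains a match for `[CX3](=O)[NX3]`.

False

The pattern [CX3](=O)[NX3] describes a carbonyl carbon bonded to a trivalent nitrogen — an amide.
The closest candidate here is a nitrile (-C#N), but the nitrile N is NX1 (triple-bonded), not NX3. No other fragment satisfies the full query, so there is no match.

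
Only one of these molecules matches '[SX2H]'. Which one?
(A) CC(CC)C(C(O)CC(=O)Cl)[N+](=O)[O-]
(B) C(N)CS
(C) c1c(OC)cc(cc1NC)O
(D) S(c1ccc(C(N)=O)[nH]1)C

[SX2H] describes an aliphatic sulfur with two connections, one being H (a thiol).
(A) has a hydroxyl group (-OH) but it is an -OH, not an -SH.
(B) contains a thiol (-SH), which satisfies every atom and bond constraint.
(C) has a hydroxyl group (-OH) but it is an -OH, not an -SH.
(D) has a methylthio ether (-SCH3) but the sulfur has H0 (bonded to two carbons), not H1.
So the answer is (B).

B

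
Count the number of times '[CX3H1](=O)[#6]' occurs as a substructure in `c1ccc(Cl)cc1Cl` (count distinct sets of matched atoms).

0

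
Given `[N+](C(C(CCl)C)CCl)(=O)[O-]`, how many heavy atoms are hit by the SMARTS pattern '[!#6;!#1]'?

5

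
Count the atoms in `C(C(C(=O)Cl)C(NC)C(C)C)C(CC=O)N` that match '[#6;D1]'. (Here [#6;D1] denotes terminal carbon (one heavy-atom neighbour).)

3

Check the 16 heavy atoms by environment: 3× C (D1) → match; 5× C (D3) → no; 3× C (D2) → no; 2× O (D1) → no; 1× Cl (D1) → no; 1× N (D1) → no; 1× N (D2) → no.
That gives 3 matching atoms.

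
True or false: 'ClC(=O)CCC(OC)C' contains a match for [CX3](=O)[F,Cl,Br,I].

The pattern [CX3](=O)[F,Cl,Br,I] describes a carbonyl carbon bonded to a halogen — an acyl halide.
The molecule carries an acyl chloride (-C(=O)Cl), whose atoms satisfy every constraint of the query, so the pattern matches.

True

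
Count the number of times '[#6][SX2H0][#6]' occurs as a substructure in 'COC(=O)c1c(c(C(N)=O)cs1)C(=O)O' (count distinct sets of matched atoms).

[#6][SX2H0][#6] is the SMARTS for a thioether: an aliphatic sulfur bridging two carbons with no H on the sulfur.
No fragment in the molecule satisfies every constraint, giving 0 matches.

0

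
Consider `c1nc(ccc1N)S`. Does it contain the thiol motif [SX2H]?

Yes

The pattern [SX2H] describes an aliphatic sulfur with two connections, one being H — a thiol.
The molecule carries a thiol (-SH), whose atoms satisfy every constraint of the query, so the pattern matches.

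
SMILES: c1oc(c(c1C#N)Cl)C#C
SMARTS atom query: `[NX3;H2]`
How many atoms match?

0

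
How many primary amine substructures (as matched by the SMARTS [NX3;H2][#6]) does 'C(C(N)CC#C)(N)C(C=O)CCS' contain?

2

[NX3;H2][#6] is the SMARTS for a primary amine: a trivalent nitrogen with two H attached to carbon.
The molecule carries 2 separate instances of a primary amino group (-NH2) meeting every constraint; each maps to a distinct set of atoms, giving 2 matches.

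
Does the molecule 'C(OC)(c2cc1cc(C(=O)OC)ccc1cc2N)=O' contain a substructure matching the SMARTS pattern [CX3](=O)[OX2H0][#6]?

Yes

The pattern [CX3](=O)[OX2H0][#6] describes a carbonyl carbon bonded to an oxygen that is itself bonded to carbon (no H on that O) — an ester.
The molecule carries a methyl-ester group (-C(=O)OCH3), whose atoms satisfy every constraint of the query, so the pattern matches.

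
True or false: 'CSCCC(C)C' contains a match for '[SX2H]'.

False

The pattern [SX2H] describes an aliphatic sulfur with two connections, one being H — a thiol.
The closest candidate here is a methylthio ether (-SCH3), but the sulfur has H0 (bonded to two carbons), not H1. No other fragment satisfies the full query, so there is no match.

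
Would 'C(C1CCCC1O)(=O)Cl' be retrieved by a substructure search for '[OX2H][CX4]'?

Yes

The pattern [OX2H][CX4] describes a hydroxyl oxygen bound to an sp3 (X4) carbon — an aliphatic alcohol.
The molecule carries a hydroxyl group (-OH), whose atoms satisfy every constraint of the query, so the pattern matches.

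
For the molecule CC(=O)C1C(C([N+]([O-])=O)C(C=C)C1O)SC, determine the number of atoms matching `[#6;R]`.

5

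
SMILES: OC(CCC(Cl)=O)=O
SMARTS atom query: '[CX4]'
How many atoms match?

2

Check the 8 heavy atoms by environment: 2× C (X4) → match; 2× C (X3) → no; 2× O (X1) → no; 1× Cl (X1) → no; 1× O (X2) → no.
That gives 2 matching atoms.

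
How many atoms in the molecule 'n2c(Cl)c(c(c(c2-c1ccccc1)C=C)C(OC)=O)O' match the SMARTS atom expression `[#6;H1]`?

6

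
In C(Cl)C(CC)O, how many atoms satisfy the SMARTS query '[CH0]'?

The query [CH0] means: aliphatic carbon with no attached hydrogen.
Check the 6 heavy atoms by environment: 2× C (H2) → no; 1× C (H1) → no; 1× C (H3) → no; 1× Cl (H0) → no; 1× O (H1) → no.
No environment satisfies the query, so 0 matching atoms.

0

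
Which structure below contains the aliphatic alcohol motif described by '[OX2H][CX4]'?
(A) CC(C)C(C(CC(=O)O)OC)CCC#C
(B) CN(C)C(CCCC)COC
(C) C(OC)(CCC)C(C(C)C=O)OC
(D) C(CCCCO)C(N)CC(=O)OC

[OX2H][CX4] describes a hydroxyl oxygen bound to an sp3 (X4) carbon (an aliphatic alcohol).
(A) has a methoxy ether (-OCH3) but the oxygen has H0 (ether), not H1.
(B) has a methoxy ether (-OCH3) but the oxygen has H0 (ether), not H1.
(C) has a methoxy ether (-OCH3) but the oxygen has H0 (ether), not H1.
(D) contains a hydroxyl group (-OH), which satisfies every atom and bond constraint.
So the answer is (D).

D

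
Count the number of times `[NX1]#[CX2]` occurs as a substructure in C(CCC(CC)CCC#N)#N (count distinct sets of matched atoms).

2

[NX1]#[CX2] is the SMARTS for a nitrile: a nitrogen triple-bonded to a two-connected carbon.
The molecule carries 2 separate instances of a nitrile (-C#N) meeting every constraint; each maps to a distinct set of atoms, giving 2 matches.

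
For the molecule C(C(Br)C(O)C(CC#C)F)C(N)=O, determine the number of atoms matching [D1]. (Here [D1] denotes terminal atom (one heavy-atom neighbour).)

6

The query [D1] means: atom with exactly one heavy-atom neighbour (degree 1).
Check the 13 heavy atoms by environment: 3× C (D2) → no; 4× C (D3) → no; 2× O (D1) → match; 1× Br (D1) → match; 1× N (D1) → match; 1× C (D1) → match; 1× F (D1) → match.
Summing the matching environments: 2 + 1 + 1 + 1 + 1 = 6 matching atoms.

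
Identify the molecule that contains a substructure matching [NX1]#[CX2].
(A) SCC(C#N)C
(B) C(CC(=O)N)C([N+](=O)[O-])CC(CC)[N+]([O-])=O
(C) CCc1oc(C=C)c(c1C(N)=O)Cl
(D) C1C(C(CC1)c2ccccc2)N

[NX1]#[CX2] describes a nitrogen triple-bonded to a two-connected carbon (a nitrile).
(A) contains a nitrile (-C#N), which satisfies every atom and bond constraint.
(B) has a primary amide (-C(=O)NH2) but the nitrogen is NX3, not NX1.
(C) has a primary amide (-C(=O)NH2) but the nitrogen is NX3, not NX1.
(D) has a primary amino group (-NH2) but the nitrogen is NX3 (three connections), not NX1 triple-bonded.
So the answer is (A).

A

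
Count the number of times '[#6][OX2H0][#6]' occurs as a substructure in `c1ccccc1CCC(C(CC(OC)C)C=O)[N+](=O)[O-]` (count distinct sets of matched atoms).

[#6][OX2H0][#6] is the SMARTS for an ether: an aliphatic oxygen bridging two carbons with no H on the oxygen.
Exactly one fragment in the molecule meets all constraints, giving 1 match.

1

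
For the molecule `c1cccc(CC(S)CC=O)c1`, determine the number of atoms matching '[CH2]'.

2

The query [CH2] means: aliphatic carbon with exactly two hydrogens.
Check the 12 heavy atoms by environment: 2× C (H2) → match; 2× C (H1) → no; 1× S (H1) → no; 1× c (aromatic, H0) → no; 5× c (aromatic, H1) → no; 1× O (H0) → no.
That gives 2 matching atoms.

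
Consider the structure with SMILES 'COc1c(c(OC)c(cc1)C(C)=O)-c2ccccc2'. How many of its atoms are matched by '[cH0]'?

The query [cH0] means: aromatic carbon with no attached hydrogen (substituted or ring-fusion).
Check the 19 heavy atoms by environment: 5× c (aromatic, H0) → match; 7× c (aromatic, H1) → no; 3× O (H0) → no; 3× C (H3) → no; 1× C (H0) → no.
That gives 5 matching atoms.

5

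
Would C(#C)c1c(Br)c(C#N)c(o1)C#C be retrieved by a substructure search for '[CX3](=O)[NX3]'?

The pattern [CX3](=O)[NX3] describes a carbonyl carbon bonded to a trivalent nitrogen — an amide.
The closest candidate here is a nitrile (-C#N), but the nitrile N is NX1 (triple-bonded), not NX3. No other fragment satisfies the full query, so there is no match.

No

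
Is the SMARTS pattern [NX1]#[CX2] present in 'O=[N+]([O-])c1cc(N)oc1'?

No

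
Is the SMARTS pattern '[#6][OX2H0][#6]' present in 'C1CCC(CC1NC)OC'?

Yes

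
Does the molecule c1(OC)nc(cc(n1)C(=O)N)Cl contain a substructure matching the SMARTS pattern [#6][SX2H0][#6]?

No

The pattern [#6][SX2H0][#6] describes an aliphatic sulfur bridging two carbons with no H on the sulfur — a thioether.
The closest candidate here is a methoxy ether (-OCH3), but the bridging atom is O, not S. No other fragment satisfies the full query, so there is no match.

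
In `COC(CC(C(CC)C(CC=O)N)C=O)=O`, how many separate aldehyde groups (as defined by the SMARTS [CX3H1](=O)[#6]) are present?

2

[CX3H1](=O)[#6] is the SMARTS for an aldehyde: an sp2 carbon with one H, double-bonded to O and single-bonded to carbon.
The molecule carries 2 separate instances of an aldehyde (-CHO) meeting every constraint; each maps to a distinct set of atoms, giving 2 matches.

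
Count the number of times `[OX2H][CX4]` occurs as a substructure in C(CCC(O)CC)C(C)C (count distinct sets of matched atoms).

[OX2H][CX4] is the SMARTS for an aliphatic alcohol: a hydroxyl oxygen bound to an sp3 (X4) carbon.
Exactly one fragment in the molecule meets all constraints, giving 1 match.

1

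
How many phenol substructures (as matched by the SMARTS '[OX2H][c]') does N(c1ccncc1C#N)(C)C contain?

[OX2H][c] is the SMARTS for a phenol: a hydroxyl oxygen attached to an aromatic carbon.
No fragment in the molecule satisfies every constraint, giving 0 matches.

0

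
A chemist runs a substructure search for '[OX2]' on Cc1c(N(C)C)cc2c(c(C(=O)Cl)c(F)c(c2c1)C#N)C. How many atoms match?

0

The query [OX2] means: aliphatic oxygen with two total connections — ether, hydroxyl, or ester single-bond O.
Check the 21 heavy atoms by environment: 10× c (aromatic, X3) → no; 4× C (X4) → no; 1× N (X3) → no; 1× C (X2) → no; 1× N (X1) → no; 1× C (X3) → no; 1× O (X1) → no; 1× Cl (X1) → no; 1× F (X1) → no.
No environment satisfies the query, so 0 matching atoms.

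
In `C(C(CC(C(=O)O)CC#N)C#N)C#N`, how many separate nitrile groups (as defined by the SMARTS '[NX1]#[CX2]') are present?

3

[NX1]#[CX2] is the SMARTS for a nitrile: a nitrogen triple-bonded to a two-connected carbon.
The molecule carries 3 separate instances of a nitrile (-C#N) meeting every constraint; each maps to a distinct set of atoms, giving 3 matches.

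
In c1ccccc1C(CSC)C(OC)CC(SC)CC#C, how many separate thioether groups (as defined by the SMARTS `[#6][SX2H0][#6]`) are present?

2

[#6][SX2H0][#6] is the SMARTS for a thioether: an aliphatic sulfur bridging two carbons with no H on the sulfur.
The molecule carries 2 separate instances of a methylthio ether (-SCH3) meeting every constraint; each maps to a distinct set of atoms, giving 2 matches.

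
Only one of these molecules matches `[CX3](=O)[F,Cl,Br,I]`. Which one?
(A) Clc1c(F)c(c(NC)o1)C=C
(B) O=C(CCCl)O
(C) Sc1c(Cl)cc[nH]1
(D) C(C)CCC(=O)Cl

D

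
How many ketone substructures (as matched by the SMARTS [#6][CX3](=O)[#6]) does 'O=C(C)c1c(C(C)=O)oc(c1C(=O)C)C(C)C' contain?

3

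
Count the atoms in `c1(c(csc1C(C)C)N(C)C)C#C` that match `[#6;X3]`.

Check the 13 heavy atoms by environment: 1× s (aromatic, X2) → no; 4× c (aromatic, X3) → match; 5× C (X4) → no; 2× C (X2) → no; 1× N (X3) → no.
That gives 4 matching atoms.

4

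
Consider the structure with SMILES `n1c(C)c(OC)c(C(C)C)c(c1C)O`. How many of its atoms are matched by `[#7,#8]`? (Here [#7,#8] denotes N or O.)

The query [#7,#8] means: nitrogen or oxygen (comma = OR).
Check the 14 heavy atoms by environment: 1× n (aromatic) → match; 5× c (aromatic) → no; 6× C → no; 2× O → match.
Summing the matching environments: 1 + 2 = 3 matching atoms.

3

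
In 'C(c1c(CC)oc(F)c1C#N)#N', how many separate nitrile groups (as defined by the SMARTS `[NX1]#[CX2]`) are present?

2

[NX1]#[CX2] is the SMARTS for a nitrile: a nitrogen triple-bonded to a two-connected carbon.
The molecule carries 2 separate instances of a nitrile (-C#N) meeting every constraint; each maps to a distinct set of atoms, giving 2 matches.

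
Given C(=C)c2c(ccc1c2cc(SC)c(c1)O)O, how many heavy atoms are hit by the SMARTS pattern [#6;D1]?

Check the 16 heavy atoms by environment: 6× c (aromatic, D3) → no; 4× c (aromatic, D2) → no; 1× C (D2) → no; 2× C (D1) → match; 2× O (D1) → no; 1× S (D2) → no.
That gives 2 matching atoms.

2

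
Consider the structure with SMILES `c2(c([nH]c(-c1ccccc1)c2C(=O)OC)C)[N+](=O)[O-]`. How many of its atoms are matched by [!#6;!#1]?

The query [!#6;!#1] means: not carbon and not hydrogen — any heteroatom.
Check the 19 heavy atoms by environment: 1× n (aromatic) → match; 10× c (aromatic) → no; 3× C → no; 3× O → match; 1× N (charge +1) → match; 1× O (charge -1) → match.
Summing the matching environments: 1 + 3 + 1 + 1 = 6 matching atoms.

6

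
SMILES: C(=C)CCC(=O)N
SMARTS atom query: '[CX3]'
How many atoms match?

The query [CX3] means: C with X3: aliphatic carbon with exactly 3 total connections.
Check the 7 heavy atoms by environment: 2× C (X4) → no; 3× C (X3) → match; 1× O (X1) → no; 1× N (X3) → no.
That gives 3 matching atoms.

3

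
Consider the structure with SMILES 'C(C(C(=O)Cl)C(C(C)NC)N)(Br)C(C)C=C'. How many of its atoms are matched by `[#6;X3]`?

3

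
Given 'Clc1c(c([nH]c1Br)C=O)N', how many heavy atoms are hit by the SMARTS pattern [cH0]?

4

The query [cH0] means: aromatic carbon with no attached hydrogen (substituted or ring-fusion).
Check the 10 heavy atoms by environment: 1× n (aromatic, H1) → no; 4× c (aromatic, H0) → match; 1× Br (H0) → no; 1× C (H1) → no; 1× O (H0) → no; 1× N (H2) → no; 1× Cl (H0) → no.
That gives 4 matching atoms.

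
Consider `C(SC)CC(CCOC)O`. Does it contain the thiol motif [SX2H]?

The pattern [SX2H] describes an aliphatic sulfur with two connections, one being H — a thiol.
The closest candidate here is a methylthio ether (-SCH3), but the sulfur has H0 (bonded to two carbons), not H1. No other fragment satisfies the full query, so there is no match.

No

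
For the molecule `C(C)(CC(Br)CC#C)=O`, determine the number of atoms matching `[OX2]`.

The query [OX2] means: aliphatic oxygen with two total connections — ether, hydroxyl, or ester single-bond O.
Check the 9 heavy atoms by environment: 4× C (X4) → no; 1× C (X3) → no; 1× O (X1) → no; 1× Br (X1) → no; 2× C (X2) → no.
No environment satisfies the query, so 0 matching atoms.

0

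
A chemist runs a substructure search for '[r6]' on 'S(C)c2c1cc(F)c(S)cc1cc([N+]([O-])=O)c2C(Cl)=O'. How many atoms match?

The query [r6] means: r6 matches atoms in a six-membered ring.
Check the 20 heavy atoms by environment: 10× c (aromatic, in 6-ring) → match; 1× N (charge +1, acyclic) → no; 1× O (charge -1, acyclic) → no; 2× O (acyclic) → no; 2× S (acyclic) → no; 2× C (acyclic) → no; 1× F (acyclic) → no; 1× Cl (acyclic) → no.
That gives 10 matching atoms.

10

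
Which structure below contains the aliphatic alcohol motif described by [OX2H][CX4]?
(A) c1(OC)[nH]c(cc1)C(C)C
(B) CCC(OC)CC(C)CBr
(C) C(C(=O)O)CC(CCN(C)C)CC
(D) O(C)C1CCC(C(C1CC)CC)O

D

[OX2H][CX4] describes a hydroxyl oxygen bound to an sp3 (X4) carbon (an aliphatic alcohol).
(A) has a methoxy ether (-OCH3) but the oxygen has H0 (ether), not H1.
(B) has a methoxy ether (-OCH3) but the oxygen has H0 (ether), not H1.
(C) has a carboxylic acid group (-C(=O)OH) but the -OH is on a CX3 carbonyl carbon, not a CX4 carbon.
(D) contains a hydroxyl group (-OH), which satisfies every atom and bond constraint.
So the answer is (D).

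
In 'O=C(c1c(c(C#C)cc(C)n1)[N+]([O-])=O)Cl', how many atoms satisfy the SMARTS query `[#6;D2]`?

2

The query [#6;D2] means: any carbon bonded to exactly two heavy atoms.
Check the 15 heavy atoms by environment: 1× n (aromatic, D2) → no; 4× c (aromatic, D3) → no; 1× c (aromatic, D2) → match; 2× C (D1) → no; 1× N (charge +1, D3) → no; 1× O (charge -1, D1) → no; 2× O (D1) → no; 1× C (D3) → no; 1× Cl (D1) → no; 1× C (D2) → match.
Summing the matching environments: 1 + 1 = 2 matching atoms.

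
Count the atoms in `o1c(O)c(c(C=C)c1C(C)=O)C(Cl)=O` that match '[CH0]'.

The query [CH0] means: aliphatic carbon with no attached hydrogen.
Check the 14 heavy atoms by environment: 1× o (aromatic, H0) → no; 4× c (aromatic, H0) → no; 2× C (H0) → match; 2× O (H0) → no; 1× Cl (H0) → no; 1× C (H1) → no; 1× C (H2) → no; 1× C (H3) → no; 1× O (H1) → no.
That gives 2 matching atoms.

2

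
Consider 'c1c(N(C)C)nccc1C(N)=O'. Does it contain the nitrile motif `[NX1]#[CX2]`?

No

The pattern [NX1]#[CX2] describes a nitrogen triple-bonded to a two-connected carbon — a nitrile.
The closest candidate here is a primary amide (-C(=O)NH2), but the nitrogen is NX3, not NX1. No other fragment satisfies the full query, so there is no match.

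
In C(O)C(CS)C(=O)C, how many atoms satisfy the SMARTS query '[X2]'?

2

The query [X2] means: any atom with exactly two total connections (bonds + H).
Check the 8 heavy atoms by environment: 4× C (X4) → no; 1× S (X2) → match; 1× C (X3) → no; 1× O (X1) → no; 1× O (X2) → match.
Summing the matching environments: 1 + 1 = 2 matching atoms.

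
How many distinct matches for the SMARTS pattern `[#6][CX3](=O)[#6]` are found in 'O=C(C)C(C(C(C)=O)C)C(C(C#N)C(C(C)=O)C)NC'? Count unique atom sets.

3

[#6][CX3](=O)[#6] is the SMARTS for a ketone: a carbonyl carbon (no H) flanked by two carbons.
The molecule carries 3 separate instances of an acetyl/ketone group (-C(=O)CH3) meeting every constraint; each maps to a distinct set of atoms, giving 3 matches.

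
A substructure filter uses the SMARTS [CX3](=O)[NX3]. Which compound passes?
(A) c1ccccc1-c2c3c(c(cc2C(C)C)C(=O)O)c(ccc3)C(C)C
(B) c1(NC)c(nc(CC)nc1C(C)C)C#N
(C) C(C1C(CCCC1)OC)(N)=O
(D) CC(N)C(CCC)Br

[CX3](=O)[NX3] describes a carbonyl carbon bonded to a trivalent nitrogen (an amide).
(A) has a carboxylic acid group (-C(=O)OH) but the carbonyl is bonded to O, not to an NX3 nitrogen.
(B) has a nitrile (-C#N) but the nitrile N is NX1 (triple-bonded), not NX3.
(C) contains a primary amide (-C(=O)NH2), which satisfies every atom and bond constraint.
(D) has a primary amino group (-NH2) but the -NH2 is not attached to a carbonyl carbon.
So the answer is (C).

C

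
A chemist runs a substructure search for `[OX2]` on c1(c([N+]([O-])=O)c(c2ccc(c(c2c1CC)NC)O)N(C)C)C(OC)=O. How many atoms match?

2

Check the 25 heavy atoms by environment: 10× c (aromatic, X3) → no; 1× N (charge +1, X3) → no; 1× O (charge -1, X1) → no; 2× O (X1) → no; 2× N (X3) → no; 6× C (X4) → no; 1× C (X3) → no; 2× O (X2) → match.
That gives 2 matching atoms.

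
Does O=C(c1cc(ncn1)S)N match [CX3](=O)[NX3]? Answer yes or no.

The pattern [CX3](=O)[NX3] describes a carbonyl carbon bonded to a trivalent nitrogen — an amide.
The molecule carries a primary amide (-C(=O)NH2), whose atoms satisfy every constraint of the query, so the pattern matches.

Yes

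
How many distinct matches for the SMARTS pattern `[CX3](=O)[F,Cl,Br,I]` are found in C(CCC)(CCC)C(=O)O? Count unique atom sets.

0

[CX3](=O)[F,Cl,Br,I] is the SMARTS for an acyl halide: a carbonyl carbon bonded to a halogen.
The molecule has a carboxylic acid group (-C(=O)OH), but the carbonyl is bonded to -OH, not to a halogen; nothing else fits, so there are 0 matches.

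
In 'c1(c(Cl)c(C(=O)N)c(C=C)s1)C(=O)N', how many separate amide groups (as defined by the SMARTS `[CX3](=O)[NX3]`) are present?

[CX3](=O)[NX3] is the SMARTS for an amide: a carbonyl carbon bonded to a trivalent nitrogen.
The molecule carries 2 separate instances of a primary amide (-C(=O)NH2) meeting every constraint; each maps to a distinct set of atoms, giving 2 matches.

2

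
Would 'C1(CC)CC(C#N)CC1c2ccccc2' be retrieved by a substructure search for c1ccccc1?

The pattern c1ccccc1 describes six aromatic carbons in a ring — a benzene ring.
The molecule carries a phenyl ring, whose atoms satisfy every constraint of the query, so the pattern matches.

Yes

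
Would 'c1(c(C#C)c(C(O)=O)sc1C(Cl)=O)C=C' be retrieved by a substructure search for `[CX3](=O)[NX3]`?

No

The pattern [CX3](=O)[NX3] describes a carbonyl carbon bonded to a trivalent nitrogen — an amide.
The closest candidate here is a carboxylic acid group (-C(=O)OH), but the carbonyl is bonded to O, not to an NX3 nitrogen. No other fragment satisfies the full query, so there is no match.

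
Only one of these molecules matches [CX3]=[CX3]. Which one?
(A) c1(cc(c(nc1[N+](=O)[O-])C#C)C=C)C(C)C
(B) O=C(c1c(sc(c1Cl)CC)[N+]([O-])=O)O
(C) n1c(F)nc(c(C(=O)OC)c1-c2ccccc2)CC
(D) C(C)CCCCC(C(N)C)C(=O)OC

[CX3]=[CX3] describes a non-aromatic C=C double bond between two sp2 carbons (an alkene).
(A) contains a vinyl group (-CH=CH2), which satisfies every atom and bond constraint.
(B) has an ethyl group (-CH2CH3) but its C-C bond is a single bond between CX4 carbons, not CX3=CX3.
(C) has an ethyl group (-CH2CH3) but its C-C bond is a single bond between CX4 carbons, not CX3=CX3.
(D) has an ethyl group (-CH2CH3) but its C-C bond is a single bond between CX4 carbons, not CX3=CX3.
So the answer is (A).

A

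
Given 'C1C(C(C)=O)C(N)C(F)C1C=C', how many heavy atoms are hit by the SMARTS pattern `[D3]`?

The query [D3] means: atom with exactly three heavy-atom neighbours.
Check the 12 heavy atoms by environment: 5× C (D3) → match; 2× C (D2) → no; 1× O (D1) → no; 2× C (D1) → no; 1× N (D1) → no; 1× F (D1) → no.
That gives 5 matching atoms.

5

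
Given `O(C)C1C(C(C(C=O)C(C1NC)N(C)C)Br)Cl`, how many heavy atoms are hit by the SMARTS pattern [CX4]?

10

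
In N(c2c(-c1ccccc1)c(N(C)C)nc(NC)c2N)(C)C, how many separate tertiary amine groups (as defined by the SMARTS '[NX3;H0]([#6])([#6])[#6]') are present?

[NX3;H0]([#6])([#6])[#6] is the SMARTS for a tertiary amine: a trivalent nitrogen with no H, bonded to three carbons.
The molecule carries 2 separate instances of a dimethylamino group (-N(CH3)2) meeting every constraint; each maps to a distinct set of atoms, giving 2 matches.

2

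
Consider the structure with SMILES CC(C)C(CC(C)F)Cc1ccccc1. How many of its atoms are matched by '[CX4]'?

8

The query [CX4] means: C with X4: aliphatic carbon with exactly 4 total connections (bonds + H).
Check the 15 heavy atoms by environment: 8× C (X4) → match; 1× F (X1) → no; 6× c (aromatic, X3) → no.
That gives 8 matching atoms.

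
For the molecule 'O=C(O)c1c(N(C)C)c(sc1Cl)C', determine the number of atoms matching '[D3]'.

6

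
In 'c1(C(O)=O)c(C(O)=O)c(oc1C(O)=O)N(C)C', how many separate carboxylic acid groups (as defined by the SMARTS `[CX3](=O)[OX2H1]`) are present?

3

[CX3](=O)[OX2H1] is the SMARTS for a carboxylic acid: an sp2 carbon double-bonded to O and single-bonded to an -OH oxygen.
The molecule carries 3 separate instances of a carboxylic acid group (-C(=O)OH) meeting every constraint; each maps to a distinct set of atoms, giving 3 matches.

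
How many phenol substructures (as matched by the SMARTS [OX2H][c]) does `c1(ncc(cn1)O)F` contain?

[OX2H][c] is the SMARTS for a phenol: a hydroxyl oxygen attached to an aromatic carbon.
Exactly one fragment in the molecule meets all constraints, giving 1 match.

1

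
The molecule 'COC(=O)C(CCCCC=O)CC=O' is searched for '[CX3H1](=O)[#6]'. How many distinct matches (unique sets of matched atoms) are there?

2

[CX3H1](=O)[#6] is the SMARTS for an aldehyde: an sp2 carbon with one H, double-bonded to O and single-bonded to carbon.
The molecule carries 2 separate instances of an aldehyde (-CHO) meeting every constraint; each maps to a distinct set of atoms, giving 2 matches.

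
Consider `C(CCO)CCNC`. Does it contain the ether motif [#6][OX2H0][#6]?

No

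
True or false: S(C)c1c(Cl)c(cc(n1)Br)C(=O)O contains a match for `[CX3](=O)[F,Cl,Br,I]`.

False

The pattern [CX3](=O)[F,Cl,Br,I] describes a carbonyl carbon bonded to a halogen — an acyl halide.
The closest candidate here is a carboxylic acid group (-C(=O)OH), but the carbonyl is bonded to -OH, not to a halogen. No other fragment satisfies the full query, so there is no match.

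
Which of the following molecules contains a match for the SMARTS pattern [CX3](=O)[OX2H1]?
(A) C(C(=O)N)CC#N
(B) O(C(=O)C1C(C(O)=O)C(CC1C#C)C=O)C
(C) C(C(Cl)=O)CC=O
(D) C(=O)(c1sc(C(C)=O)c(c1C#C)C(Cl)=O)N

[CX3](=O)[OX2H1] describes an sp2 carbon double-bonded to O and single-bonded to an -OH oxygen (a carboxylic acid).
(A) has a primary amide (-C(=O)NH2) but the carbonyl is bonded to N, not to an -OH oxygen.
(B) contains a carboxylic acid group (-C(=O)OH), which satisfies every atom and bond constraint.
(C) has an aldehyde (-CHO) but there is no singly-bonded oxygen on the carbonyl carbon.
(D) has a primary amide (-C(=O)NH2) but the carbonyl is bonded to N, not to an -OH oxygen.
So the answer is (B).

B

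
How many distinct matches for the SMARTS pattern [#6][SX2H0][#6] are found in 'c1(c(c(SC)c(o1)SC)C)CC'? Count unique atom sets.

[#6][SX2H0][#6] is the SMARTS for a thioether: an aliphatic sulfur bridging two carbons with no H on the sulfur.
The molecule carries 2 separate instances of a methylthio ether (-SCH3) meeting every constraint; each maps to a distinct set of atoms, giving 2 matches.

2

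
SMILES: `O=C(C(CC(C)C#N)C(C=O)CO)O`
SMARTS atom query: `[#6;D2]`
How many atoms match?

4

The query [#6;D2] means: any carbon bonded to exactly two heavy atoms.
Check the 14 heavy atoms by environment: 4× C (D2) → match; 4× C (D3) → no; 1× C (D1) → no; 1× N (D1) → no; 4× O (D1) → no.
That gives 4 matching atoms.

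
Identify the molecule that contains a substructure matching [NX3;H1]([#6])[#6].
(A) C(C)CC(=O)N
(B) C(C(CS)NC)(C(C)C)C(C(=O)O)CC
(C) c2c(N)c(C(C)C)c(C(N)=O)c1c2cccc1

[NX3;H1]([#6])[#6] describes a trivalent nitrogen with one H, bonded to two carbons (a secondary amine).
(A) has a primary amide (-C(=O)NH2) but the -C(=O)NH2 nitrogen has H2, not H1.
(B) contains an N-methylamino group (-NHCH3), which satisfies every atom and bond constraint.
(C) has a primary amide (-C(=O)NH2) but the -C(=O)NH2 nitrogen has H2, not H1.
So the answer is (B).

B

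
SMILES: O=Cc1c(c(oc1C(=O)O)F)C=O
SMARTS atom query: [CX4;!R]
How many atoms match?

The query [CX4;!R] means: aliphatic carbon with four total connections, not in a ring.
Check the 13 heavy atoms by environment: 1× o (aromatic, X2, in 5-ring) → no; 4× c (aromatic, X3, in 5-ring) → no; 3× C (X3, acyclic) → no; 3× O (X1, acyclic) → no; 1× F (X1, acyclic) → no; 1× O (X2, acyclic) → no.
No environment satisfies the query, so 0 matching atoms.

0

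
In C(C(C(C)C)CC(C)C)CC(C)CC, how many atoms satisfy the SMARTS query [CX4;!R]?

The query [CX4;!R] means: aliphatic carbon with four total connections, not in a ring.
Check the 14 heavy atoms by environment: 14× C (X4, acyclic) → match.
That gives 14 matching atoms.

14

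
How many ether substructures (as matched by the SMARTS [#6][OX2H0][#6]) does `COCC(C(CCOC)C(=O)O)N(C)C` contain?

[#6][OX2H0][#6] is the SMARTS for an ether: an aliphatic oxygen bridging two carbons with no H on the oxygen.
The molecule carries 2 separate instances of a methoxy ether (-OCH3) meeting every constraint; each maps to a distinct set of atoms, giving 2 matches.

2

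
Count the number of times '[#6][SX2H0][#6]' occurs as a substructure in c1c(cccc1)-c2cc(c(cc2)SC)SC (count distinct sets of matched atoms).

[#6][SX2H0][#6] is the SMARTS for a thioether: an aliphatic sulfur bridging two carbons with no H on the sulfur.
The molecule carries 2 separate instances of a methylthio ether (-SCH3) meeting every constraint; each maps to a distinct set of atoms, giving 2 matches.

2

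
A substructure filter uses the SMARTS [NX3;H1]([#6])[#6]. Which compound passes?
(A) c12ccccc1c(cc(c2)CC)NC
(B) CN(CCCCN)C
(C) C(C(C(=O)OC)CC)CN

A

[NX3;H1]([#6])[#6] describes a trivalent nitrogen with one H, bonded to two carbons (a secondary amine).
(A) contains an N-methylamino group (-NHCH3), which satisfies every atom and bond constraint.
(B) has a primary amino group (-NH2) but the nitrogen has H2 and only one carbon neighbour.
(C) has a primary amino group (-NH2) but the nitrogen has H2 and only one carbon neighbour.
So the answer is (A).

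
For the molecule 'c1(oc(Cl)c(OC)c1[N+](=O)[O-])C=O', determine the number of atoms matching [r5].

The query [r5] means: r5 matches atoms in a five-membered ring.
Check the 13 heavy atoms by environment: 1× o (aromatic, in 5-ring) → match; 4× c (aromatic, in 5-ring) → match; 2× C (acyclic) → no; 3× O (acyclic) → no; 1× N (charge +1, acyclic) → no; 1× O (charge -1, acyclic) → no; 1× Cl (acyclic) → no.
Summing the matching environments: 1 + 4 = 5 matching atoms.

5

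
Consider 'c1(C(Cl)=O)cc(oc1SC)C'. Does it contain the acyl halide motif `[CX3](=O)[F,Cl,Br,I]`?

Yes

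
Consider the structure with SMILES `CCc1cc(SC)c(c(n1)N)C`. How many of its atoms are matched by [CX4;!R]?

The query [CX4;!R] means: aliphatic carbon with four total connections, not in a ring.
Check the 12 heavy atoms by environment: 1× n (aromatic, X2, in 6-ring) → no; 5× c (aromatic, X3, in 6-ring) → no; 1× N (X3, acyclic) → no; 4× C (X4, acyclic) → match; 1× S (X2, acyclic) → no.
That gives 4 matching atoms.

4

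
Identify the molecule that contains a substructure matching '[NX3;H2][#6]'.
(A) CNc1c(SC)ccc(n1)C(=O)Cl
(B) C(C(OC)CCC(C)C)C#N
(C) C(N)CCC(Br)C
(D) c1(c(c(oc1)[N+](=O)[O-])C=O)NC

C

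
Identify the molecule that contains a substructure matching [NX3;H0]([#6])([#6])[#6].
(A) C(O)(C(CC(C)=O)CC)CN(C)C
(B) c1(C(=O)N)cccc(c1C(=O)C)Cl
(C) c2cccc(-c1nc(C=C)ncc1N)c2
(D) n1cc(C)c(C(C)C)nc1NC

A

[NX3;H0]([#6])([#6])[#6] describes a trivalent nitrogen with no H, bonded to three carbons (a tertiary amine).
(A) contains a dimethylamino group (-N(CH3)2), which satisfies every atom and bond constraint.
(B) has a primary amide (-C(=O)NH2) but the amide nitrogen has H2 and only one carbon neighbour.
(C) has a primary amino group (-NH2) but the nitrogen has H2, not H0 with three carbons.
(D) has an N-methylamino group (-NHCH3) but the nitrogen still has one H (H1), not H0.
So the answer is (A).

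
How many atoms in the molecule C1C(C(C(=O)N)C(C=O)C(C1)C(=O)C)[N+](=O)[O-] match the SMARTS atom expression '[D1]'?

The query [D1] means: atom with exactly one heavy-atom neighbour (degree 1).
Check the 17 heavy atoms by environment: 6× C (D3) → no; 3× C (D2) → no; 4× O (D1) → match; 1× C (D1) → match; 1× N (charge +1, D3) → no; 1× O (charge -1, D1) → match; 1× N (D1) → match.
Summing the matching environments: 4 + 1 + 1 + 1 = 7 matching atoms.

7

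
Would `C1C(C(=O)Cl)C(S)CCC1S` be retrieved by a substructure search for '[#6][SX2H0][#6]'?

No

The pattern [#6][SX2H0][#6] describes an aliphatic sulfur bridging two carbons with no H on the sulfur — a thioether.
The closest candidate here is a thiol (-SH), but the sulfur has H1, not H0 bridging two carbons. No other fragment satisfies the full query, so there is no match.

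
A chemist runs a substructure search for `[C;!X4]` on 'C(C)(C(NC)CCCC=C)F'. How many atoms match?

2

The query [C;!X4] means: aliphatic carbon that does not have four total connections.
Check the 11 heavy atoms by environment: 7× C (X4) → no; 2× C (X3) → match; 1× F (X1) → no; 1× N (X3) → no.
That gives 2 matching atoms.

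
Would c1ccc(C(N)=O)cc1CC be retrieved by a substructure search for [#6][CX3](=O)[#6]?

No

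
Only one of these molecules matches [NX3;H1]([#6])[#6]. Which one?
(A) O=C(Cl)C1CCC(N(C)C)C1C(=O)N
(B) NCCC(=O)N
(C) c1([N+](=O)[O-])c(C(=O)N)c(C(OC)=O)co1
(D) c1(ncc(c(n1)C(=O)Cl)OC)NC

[NX3;H1]([#6])[#6] describes a trivalent nitrogen with one H, bonded to two carbons (a secondary amine).
(A) has a dimethylamino group (-N(CH3)2) but the nitrogen has H0, not H1.
(B) has a primary amino group (-NH2) but the nitrogen has H2 and only one carbon neighbour.
(C) has a primary amide (-C(=O)NH2) but the -C(=O)NH2 nitrogen has H2, not H1.
(D) contains an N-methylamino group (-NHCH3), which satisfies every atom and bond constraint.
So the answer is (D).

D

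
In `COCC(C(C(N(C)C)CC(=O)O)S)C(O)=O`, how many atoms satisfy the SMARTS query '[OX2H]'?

The query [OX2H] means: aliphatic oxygen with two connections, one of which is H — an -OH oxygen.
Check the 17 heavy atoms by environment: 2× C (H2, X4) → no; 3× C (H1, X4) → no; 2× C (H0, X3) → no; 2× O (H0, X1) → no; 2× O (H1, X2) → match; 1× S (H1, X2) → no; 1× O (H0, X2) → no; 3× C (H3, X4) → no; 1× N (H0, X3) → no.
That gives 2 matching atoms.

2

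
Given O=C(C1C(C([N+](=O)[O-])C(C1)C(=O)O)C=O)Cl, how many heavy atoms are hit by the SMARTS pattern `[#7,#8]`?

7

The query [#7,#8] means: nitrogen or oxygen (comma = OR).
Check the 16 heavy atoms by environment: 8× C → no; 5× O → match; 1× N (charge +1) → match; 1× O (charge -1) → match; 1× Cl → no.
Summing the matching environments: 5 + 1 + 1 = 7 matching atoms.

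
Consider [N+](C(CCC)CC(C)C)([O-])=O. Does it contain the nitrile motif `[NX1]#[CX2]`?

No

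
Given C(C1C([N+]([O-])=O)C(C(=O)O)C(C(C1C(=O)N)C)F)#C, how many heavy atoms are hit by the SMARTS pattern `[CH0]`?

3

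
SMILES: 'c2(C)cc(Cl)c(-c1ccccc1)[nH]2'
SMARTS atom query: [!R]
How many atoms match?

The query [!R] means: !R matches any atom not in a ring.
Check the 13 heavy atoms by environment: 1× n (aromatic, in 5-ring) → no; 4× c (aromatic, in 5-ring) → no; 6× c (aromatic, in 6-ring) → no; 1× Cl (acyclic) → match; 1× C (acyclic) → match.
Summing the matching environments: 1 + 1 = 2 matching atoms.

2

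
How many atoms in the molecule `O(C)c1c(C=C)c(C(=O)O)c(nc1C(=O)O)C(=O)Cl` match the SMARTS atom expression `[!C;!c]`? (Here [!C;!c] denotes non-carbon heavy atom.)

8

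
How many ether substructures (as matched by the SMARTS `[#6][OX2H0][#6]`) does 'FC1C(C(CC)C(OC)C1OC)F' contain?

[#6][OX2H0][#6] is the SMARTS for an ether: an aliphatic oxygen bridging two carbons with no H on the oxygen.
The molecule carries 2 separate instances of a methoxy ether (-OCH3) meeting every constraint; each maps to a distinct set of atoms, giving 2 matches.

2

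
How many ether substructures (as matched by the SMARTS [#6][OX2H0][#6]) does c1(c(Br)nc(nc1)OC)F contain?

1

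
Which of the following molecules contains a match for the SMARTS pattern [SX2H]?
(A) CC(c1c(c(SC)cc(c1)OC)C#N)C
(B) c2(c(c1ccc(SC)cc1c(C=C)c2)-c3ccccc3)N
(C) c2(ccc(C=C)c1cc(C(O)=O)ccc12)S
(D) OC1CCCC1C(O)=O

C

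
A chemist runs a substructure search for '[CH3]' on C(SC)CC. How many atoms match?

Check the 5 heavy atoms by environment: 2× C (H2) → no; 2× C (H3) → match; 1× S (H0) → no.
That gives 2 matching atoms.

2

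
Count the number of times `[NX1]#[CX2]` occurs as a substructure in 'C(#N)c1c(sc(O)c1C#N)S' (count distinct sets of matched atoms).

2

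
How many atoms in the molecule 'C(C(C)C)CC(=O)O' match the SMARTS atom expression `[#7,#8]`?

2

Check the 8 heavy atoms by environment: 6× C → no; 2× O → match.
That gives 2 matching atoms.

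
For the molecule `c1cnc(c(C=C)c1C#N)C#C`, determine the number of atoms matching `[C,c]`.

The query [C,c] means: comma = OR; matches aliphatic or aromatic carbon — same as #6.
Check the 12 heavy atoms by environment: 1× n (aromatic) → no; 5× c (aromatic) → match; 5× C → match; 1× N → no.
Summing the matching environments: 5 + 5 = 10 matching atoms.

10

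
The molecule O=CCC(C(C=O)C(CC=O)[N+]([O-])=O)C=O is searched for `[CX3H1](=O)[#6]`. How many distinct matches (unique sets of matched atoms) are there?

[CX3H1](=O)[#6] is the SMARTS for an aldehyde: an sp2 carbon with one H, double-bonded to O and single-bonded to carbon.
The molecule carries 4 separate instances of an aldehyde (-CHO) meeting every constraint; each maps to a distinct set of atoms, giving 4 matches.

4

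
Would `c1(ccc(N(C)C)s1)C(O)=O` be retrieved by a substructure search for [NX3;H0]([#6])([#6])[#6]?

Yes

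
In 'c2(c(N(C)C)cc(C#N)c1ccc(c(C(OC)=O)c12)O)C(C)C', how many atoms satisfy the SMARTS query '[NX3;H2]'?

0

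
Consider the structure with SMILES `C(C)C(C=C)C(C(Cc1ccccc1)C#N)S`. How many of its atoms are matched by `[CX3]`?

2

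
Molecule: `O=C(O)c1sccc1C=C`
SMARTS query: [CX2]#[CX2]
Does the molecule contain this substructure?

No

The pattern [CX2]#[CX2] describes a carbon-carbon triple bond — an alkyne.
The closest candidate here is a vinyl group (-CH=CH2), but the C=C is a double bond; both carbons are CX3, not CX2. No other fragment satisfies the full query, so there is no match.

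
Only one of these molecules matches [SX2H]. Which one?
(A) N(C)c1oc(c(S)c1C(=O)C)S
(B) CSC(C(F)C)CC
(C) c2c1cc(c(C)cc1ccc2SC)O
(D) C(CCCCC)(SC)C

A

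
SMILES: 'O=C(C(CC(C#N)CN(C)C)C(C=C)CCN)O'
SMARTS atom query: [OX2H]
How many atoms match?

1

The query [OX2H] means: aliphatic oxygen with two connections, one of which is H — an -OH oxygen.
Check the 18 heavy atoms by environment: 4× C (H2, X4) → no; 3× C (H1, X4) → no; 1× C (H0, X2) → no; 1× N (H0, X1) → no; 1× N (H0, X3) → no; 2× C (H3, X4) → no; 1× C (H0, X3) → no; 1× O (H0, X1) → no; 1× O (H1, X2) → match; 1× C (H1, X3) → no; 1× C (H2, X3) → no; 1× N (H2, X3) → no.
That gives 1 matching atom.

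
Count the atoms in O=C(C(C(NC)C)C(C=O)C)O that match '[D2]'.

2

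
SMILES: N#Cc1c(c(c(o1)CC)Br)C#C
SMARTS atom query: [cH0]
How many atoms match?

The query [cH0] means: aromatic carbon with no attached hydrogen (substituted or ring-fusion).
Check the 12 heavy atoms by environment: 1× o (aromatic, H0) → no; 4× c (aromatic, H0) → match; 1× C (H2) → no; 1× C (H3) → no; 1× Br (H0) → no; 2× C (H0) → no; 1× N (H0) → no; 1× C (H1) → no.
That gives 4 matching atoms.

4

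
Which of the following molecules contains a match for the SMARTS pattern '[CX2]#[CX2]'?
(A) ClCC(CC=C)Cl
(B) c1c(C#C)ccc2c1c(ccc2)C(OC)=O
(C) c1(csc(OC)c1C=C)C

B

[CX2]#[CX2] describes a carbon-carbon triple bond (an alkyne).
(A) has a vinyl group (-CH=CH2) but the C=C is a double bond; both carbons are CX3, not CX2.
(B) contains an ethynyl group (-C#CH), which satisfies every atom and bond constraint.
(C) has a vinyl group (-CH=CH2) but the C=C is a double bond; both carbons are CX3, not CX2.
So the answer is (B).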